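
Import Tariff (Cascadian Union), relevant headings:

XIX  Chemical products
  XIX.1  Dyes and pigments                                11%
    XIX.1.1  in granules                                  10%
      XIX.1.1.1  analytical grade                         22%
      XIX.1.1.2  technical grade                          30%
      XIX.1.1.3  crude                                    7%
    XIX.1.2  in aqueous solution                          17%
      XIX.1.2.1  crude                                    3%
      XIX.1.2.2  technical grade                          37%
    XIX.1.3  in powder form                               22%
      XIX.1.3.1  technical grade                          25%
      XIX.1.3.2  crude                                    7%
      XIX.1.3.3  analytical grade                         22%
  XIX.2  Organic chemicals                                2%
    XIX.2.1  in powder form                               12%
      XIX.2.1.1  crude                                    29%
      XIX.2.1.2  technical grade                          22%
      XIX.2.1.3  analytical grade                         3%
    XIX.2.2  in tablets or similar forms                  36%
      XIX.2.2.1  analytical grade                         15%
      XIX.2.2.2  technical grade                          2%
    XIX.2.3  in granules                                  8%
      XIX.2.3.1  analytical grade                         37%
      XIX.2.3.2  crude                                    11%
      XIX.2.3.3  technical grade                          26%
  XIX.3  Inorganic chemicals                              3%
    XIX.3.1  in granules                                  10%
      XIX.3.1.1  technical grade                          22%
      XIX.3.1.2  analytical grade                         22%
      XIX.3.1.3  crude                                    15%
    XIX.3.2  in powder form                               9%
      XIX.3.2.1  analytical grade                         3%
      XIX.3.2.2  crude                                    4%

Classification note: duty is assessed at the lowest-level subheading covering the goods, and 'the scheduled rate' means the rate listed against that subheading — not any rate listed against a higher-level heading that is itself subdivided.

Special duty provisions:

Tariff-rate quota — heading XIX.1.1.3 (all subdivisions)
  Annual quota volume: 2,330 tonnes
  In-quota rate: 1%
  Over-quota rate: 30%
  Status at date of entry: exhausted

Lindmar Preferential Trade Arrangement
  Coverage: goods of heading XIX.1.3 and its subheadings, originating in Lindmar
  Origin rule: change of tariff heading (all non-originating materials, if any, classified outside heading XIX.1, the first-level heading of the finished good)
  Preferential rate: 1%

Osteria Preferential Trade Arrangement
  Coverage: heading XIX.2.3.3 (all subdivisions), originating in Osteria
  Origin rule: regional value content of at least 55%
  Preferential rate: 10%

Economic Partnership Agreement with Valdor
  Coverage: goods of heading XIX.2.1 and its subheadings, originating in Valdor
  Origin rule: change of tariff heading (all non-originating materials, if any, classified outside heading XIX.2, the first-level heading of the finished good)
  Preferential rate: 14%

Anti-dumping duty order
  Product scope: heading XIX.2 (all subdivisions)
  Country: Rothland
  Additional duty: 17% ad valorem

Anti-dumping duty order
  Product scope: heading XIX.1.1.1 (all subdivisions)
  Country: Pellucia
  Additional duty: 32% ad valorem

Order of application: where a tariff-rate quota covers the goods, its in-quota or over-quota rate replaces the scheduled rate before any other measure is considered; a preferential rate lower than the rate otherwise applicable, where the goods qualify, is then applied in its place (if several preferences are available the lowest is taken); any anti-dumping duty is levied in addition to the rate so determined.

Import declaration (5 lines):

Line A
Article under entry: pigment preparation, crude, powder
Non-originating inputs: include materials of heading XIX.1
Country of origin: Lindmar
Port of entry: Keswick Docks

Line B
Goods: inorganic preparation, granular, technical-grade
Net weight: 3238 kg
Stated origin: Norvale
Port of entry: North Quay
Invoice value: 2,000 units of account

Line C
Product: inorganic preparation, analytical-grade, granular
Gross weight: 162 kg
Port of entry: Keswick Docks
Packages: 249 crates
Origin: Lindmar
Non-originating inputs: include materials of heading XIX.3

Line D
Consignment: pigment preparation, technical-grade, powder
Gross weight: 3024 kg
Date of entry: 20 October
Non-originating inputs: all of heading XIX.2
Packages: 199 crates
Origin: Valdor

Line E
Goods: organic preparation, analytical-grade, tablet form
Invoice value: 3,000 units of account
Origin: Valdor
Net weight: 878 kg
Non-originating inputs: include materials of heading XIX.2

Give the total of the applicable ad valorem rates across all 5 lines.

Line A: pigment → XIX.1; powder → XIX.1.3; crude → XIX.1.3.2. Scheduled 7%. Lindmar agreement on XIX.1.3: CTH not met. → 7%.
Line B: inorganic → XIX.3; granular → XIX.3.1; technical-grade → XIX.3.1.1. Scheduled 22%. No special measure applies. → 22%.
Line C: inorganic → XIX.3; granular → XIX.3.1; analytical-grade → XIX.3.1.2. Scheduled 22%. Lindmar agreement on XIX.1.3: XIX.3.1.2 not covered. → 22%.
Line D: pigment → XIX.1; powder → XIX.1.3; technical-grade → XIX.1.3.1. Scheduled 25%. Valdor agreement on XIX.2.1: XIX.1.3.1 not covered. → 25%.
Line E: organic → XIX.2; tablet form → XIX.2.2; analytical-grade → XIX.2.2.1. Scheduled 15%. Valdor agreement on XIX.2.1: XIX.2.2.1 not covered. → 15%.
Sum: 7% + 22% + 22% + 25% + 15% = 91%.

91%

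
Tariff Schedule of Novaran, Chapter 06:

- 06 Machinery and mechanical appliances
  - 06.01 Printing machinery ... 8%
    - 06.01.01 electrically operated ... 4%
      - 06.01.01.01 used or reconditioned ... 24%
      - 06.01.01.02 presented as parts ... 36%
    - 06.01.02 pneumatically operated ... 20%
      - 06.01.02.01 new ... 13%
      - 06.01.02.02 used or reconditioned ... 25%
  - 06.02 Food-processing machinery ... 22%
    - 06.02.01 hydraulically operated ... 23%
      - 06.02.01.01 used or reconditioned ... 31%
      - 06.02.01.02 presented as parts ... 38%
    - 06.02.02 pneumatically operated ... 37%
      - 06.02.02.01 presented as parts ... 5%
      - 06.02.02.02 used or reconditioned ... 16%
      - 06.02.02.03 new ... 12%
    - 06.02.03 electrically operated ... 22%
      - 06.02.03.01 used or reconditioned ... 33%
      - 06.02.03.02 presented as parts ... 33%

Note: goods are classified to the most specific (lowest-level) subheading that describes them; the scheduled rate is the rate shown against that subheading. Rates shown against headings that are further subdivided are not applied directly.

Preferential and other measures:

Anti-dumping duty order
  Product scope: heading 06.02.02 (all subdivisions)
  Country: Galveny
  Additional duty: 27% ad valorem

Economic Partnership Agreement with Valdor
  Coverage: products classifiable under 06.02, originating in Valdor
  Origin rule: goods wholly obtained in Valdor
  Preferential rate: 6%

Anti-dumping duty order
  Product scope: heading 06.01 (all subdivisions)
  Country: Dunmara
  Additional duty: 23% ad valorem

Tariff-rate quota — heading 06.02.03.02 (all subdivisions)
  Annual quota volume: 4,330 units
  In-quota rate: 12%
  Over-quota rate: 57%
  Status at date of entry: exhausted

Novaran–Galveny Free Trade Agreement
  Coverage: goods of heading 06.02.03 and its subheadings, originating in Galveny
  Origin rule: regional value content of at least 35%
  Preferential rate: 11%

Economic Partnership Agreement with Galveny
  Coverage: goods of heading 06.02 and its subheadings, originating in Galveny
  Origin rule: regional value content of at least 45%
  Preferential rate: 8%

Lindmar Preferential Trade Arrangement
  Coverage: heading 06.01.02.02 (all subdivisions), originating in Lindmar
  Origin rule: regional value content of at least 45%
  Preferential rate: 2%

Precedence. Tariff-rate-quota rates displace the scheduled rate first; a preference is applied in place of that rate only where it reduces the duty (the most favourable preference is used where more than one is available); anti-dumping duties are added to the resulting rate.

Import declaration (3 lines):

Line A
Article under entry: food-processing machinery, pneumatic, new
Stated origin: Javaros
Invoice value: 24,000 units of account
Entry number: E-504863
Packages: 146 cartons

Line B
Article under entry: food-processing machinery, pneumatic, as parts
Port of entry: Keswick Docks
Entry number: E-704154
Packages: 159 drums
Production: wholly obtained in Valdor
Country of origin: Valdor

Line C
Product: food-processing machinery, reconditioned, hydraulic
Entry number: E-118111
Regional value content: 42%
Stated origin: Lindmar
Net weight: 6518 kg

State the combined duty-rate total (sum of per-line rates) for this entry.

48%

Line A: food-processing → 06.02; pneumatic → 06.02.02; new → 06.02.02.03. Scheduled 12%. No special measure applies. → 12%.
Line B: food-processing → 06.02; pneumatic → 06.02.02; as parts → 06.02.02.01. Scheduled 5%. Valdor agreement on 06.02: wholly obtained → 6% available; preference 6% not lower than 5% → no reduction. → 5%.
Line C: food-processing → 06.02; hydraulic → 06.02.01; reconditioned → 06.02.01.01. Scheduled 31%. Lindmar agreement on 06.01.02.02: 06.02.01.01 not covered. → 31%.
Sum: 12% + 5% + 31% = 48%.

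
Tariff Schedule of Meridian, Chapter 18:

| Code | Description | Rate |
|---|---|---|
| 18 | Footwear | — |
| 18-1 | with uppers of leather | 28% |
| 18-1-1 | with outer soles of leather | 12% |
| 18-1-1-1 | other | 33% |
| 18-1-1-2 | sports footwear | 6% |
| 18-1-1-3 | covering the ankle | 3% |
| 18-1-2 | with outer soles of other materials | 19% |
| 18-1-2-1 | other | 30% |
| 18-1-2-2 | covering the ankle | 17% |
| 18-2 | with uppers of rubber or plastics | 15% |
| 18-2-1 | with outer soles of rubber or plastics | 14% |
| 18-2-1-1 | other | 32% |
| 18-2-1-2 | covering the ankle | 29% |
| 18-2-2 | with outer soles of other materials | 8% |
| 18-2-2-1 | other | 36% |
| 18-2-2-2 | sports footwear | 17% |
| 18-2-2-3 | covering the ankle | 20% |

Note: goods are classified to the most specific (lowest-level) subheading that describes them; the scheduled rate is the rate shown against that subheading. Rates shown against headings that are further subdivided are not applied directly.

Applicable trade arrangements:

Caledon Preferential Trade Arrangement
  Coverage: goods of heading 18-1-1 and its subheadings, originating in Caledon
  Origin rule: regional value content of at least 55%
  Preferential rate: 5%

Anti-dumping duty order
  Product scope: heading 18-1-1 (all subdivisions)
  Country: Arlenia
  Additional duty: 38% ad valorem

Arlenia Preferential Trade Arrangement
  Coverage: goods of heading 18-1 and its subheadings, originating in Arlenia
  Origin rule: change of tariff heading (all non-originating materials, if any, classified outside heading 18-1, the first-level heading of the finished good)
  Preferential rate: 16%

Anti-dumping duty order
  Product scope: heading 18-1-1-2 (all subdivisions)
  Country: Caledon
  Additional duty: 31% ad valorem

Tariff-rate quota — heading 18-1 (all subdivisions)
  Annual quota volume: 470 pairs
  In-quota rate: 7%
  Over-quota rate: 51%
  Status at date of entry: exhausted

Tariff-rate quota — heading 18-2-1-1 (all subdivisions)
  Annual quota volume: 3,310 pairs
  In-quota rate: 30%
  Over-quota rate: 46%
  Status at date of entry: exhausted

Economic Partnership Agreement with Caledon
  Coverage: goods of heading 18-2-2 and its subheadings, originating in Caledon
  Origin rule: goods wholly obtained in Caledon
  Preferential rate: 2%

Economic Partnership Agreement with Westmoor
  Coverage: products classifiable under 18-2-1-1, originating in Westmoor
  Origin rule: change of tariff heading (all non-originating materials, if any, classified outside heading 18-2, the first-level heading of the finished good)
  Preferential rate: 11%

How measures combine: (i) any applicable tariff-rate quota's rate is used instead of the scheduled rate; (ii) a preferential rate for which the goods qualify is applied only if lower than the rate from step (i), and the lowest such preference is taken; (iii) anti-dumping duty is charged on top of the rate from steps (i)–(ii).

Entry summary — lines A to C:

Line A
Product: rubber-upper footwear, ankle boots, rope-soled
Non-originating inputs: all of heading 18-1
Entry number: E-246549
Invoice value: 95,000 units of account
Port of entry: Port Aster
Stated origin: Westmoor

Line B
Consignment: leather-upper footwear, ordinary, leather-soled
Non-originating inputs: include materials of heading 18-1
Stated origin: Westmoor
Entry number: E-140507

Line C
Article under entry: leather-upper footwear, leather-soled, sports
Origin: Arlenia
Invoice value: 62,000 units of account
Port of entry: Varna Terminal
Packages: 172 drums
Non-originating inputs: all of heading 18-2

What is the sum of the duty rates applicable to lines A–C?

125%

Line A: rubber-upper → 18-2; rope-soled → 18-2-2; ankle boots → 18-2-2-3. Scheduled 20%. Westmoor agreement on 18-2-1-1: 18-2-2-3 not covered. → 20%.
Line B: leather-upper → 18-1; leather-soled → 18-1-1; ordinary → 18-1-1-1. Scheduled 33%. quota on 18-1 exhausted → over-quota 51%; Westmoor agreement on 18-2-1-1: 18-1-1-1 not covered. → 51%.
Line C: leather-upper → 18-1; leather-soled → 18-1-1; sports → 18-1-1-2. Scheduled 6%. quota on 18-1 exhausted → over-quota 51%; Arlenia agreement on 18-1: CTH met → 16% available; preferential 16%; anti-dumping (Arlenia, 18-1-1): +38%; total 16% + 38% = 54%. → 54%.
Sum: 20% + 51% + 54% = 125%.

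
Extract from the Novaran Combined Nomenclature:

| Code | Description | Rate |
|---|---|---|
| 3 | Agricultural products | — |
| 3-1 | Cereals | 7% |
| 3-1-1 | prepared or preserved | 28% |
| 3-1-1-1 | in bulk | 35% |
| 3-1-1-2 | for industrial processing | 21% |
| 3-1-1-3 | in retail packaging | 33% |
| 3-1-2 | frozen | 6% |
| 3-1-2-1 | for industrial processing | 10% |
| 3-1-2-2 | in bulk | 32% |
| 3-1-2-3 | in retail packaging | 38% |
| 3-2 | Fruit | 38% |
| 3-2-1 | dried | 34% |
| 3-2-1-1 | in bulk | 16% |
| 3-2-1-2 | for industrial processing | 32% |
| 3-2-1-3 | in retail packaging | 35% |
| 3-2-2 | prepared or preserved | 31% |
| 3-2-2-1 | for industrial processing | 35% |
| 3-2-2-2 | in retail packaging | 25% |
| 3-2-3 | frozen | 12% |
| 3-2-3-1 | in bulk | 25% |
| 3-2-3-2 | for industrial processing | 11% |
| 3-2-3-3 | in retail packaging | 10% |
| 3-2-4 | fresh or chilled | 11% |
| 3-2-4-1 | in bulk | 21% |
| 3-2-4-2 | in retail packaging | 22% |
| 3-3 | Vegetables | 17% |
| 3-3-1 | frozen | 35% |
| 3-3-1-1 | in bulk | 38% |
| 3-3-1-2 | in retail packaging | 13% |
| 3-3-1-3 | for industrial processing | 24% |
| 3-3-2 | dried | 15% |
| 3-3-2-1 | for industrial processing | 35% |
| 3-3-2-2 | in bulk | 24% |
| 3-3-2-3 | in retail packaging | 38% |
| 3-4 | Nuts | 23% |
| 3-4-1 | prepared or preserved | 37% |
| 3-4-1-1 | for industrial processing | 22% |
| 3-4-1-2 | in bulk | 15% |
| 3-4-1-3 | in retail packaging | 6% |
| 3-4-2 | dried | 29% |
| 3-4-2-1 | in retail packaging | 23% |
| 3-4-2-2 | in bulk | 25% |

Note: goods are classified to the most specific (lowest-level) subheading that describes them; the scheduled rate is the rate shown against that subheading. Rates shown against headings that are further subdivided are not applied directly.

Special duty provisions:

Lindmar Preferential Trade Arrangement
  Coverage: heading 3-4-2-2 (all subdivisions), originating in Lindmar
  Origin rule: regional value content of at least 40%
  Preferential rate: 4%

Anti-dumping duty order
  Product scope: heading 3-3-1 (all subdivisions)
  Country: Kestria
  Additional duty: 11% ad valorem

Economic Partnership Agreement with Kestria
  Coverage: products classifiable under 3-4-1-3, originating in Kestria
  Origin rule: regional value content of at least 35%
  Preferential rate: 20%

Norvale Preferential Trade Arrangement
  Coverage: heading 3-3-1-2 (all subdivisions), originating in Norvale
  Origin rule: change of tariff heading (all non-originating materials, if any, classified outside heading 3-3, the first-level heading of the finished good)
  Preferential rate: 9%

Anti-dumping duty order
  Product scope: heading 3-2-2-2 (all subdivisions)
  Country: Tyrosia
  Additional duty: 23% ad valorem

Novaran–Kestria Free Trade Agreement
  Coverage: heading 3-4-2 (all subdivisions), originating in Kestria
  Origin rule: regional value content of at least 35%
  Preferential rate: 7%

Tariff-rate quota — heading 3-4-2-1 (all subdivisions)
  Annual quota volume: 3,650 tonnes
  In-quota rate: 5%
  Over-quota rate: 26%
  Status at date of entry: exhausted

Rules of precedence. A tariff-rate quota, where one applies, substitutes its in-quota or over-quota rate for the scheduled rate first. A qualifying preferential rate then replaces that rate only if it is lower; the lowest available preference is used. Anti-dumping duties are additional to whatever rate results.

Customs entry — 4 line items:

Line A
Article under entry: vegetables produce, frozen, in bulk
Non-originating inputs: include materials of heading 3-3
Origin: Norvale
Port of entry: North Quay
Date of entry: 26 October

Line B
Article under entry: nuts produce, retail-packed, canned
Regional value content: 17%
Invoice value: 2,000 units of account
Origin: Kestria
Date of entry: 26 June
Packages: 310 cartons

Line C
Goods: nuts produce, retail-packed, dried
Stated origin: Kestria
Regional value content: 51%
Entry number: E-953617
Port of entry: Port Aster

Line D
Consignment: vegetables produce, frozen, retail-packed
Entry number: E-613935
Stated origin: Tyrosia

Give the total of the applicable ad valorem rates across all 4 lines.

Line A: vegetables → 3-3; frozen → 3-3-1; in bulk → 3-3-1-1. Scheduled 38%. Norvale agreement on 3-3-1-2: 3-3-1-1 not covered. → 38%.
Line B: nuts → 3-4; canned → 3-4-1; retail-packed → 3-4-1-3. Scheduled 6%. Kestria agreement on 3-4-1-3: RVC < 35%; Kestria agreement on 3-4-2: 3-4-1-3 not covered. → 6%.
Line C: nuts → 3-4; dried → 3-4-2; retail-packed → 3-4-2-1. Scheduled 23%. quota on 3-4-2-1 exhausted → over-quota 26%; Kestria agreement on 3-4-1-3: 3-4-2-1 not covered; Kestria agreement on 3-4-2: RVC ≥ 35% → 7% available; preferential 7%. → 7%.
Line D: vegetables → 3-3; frozen → 3-3-1; retail-packed → 3-3-1-2. Scheduled 13%. No special measure applies. → 13%.
Sum: 38% + 6% + 7% + 13% = 64%.

64%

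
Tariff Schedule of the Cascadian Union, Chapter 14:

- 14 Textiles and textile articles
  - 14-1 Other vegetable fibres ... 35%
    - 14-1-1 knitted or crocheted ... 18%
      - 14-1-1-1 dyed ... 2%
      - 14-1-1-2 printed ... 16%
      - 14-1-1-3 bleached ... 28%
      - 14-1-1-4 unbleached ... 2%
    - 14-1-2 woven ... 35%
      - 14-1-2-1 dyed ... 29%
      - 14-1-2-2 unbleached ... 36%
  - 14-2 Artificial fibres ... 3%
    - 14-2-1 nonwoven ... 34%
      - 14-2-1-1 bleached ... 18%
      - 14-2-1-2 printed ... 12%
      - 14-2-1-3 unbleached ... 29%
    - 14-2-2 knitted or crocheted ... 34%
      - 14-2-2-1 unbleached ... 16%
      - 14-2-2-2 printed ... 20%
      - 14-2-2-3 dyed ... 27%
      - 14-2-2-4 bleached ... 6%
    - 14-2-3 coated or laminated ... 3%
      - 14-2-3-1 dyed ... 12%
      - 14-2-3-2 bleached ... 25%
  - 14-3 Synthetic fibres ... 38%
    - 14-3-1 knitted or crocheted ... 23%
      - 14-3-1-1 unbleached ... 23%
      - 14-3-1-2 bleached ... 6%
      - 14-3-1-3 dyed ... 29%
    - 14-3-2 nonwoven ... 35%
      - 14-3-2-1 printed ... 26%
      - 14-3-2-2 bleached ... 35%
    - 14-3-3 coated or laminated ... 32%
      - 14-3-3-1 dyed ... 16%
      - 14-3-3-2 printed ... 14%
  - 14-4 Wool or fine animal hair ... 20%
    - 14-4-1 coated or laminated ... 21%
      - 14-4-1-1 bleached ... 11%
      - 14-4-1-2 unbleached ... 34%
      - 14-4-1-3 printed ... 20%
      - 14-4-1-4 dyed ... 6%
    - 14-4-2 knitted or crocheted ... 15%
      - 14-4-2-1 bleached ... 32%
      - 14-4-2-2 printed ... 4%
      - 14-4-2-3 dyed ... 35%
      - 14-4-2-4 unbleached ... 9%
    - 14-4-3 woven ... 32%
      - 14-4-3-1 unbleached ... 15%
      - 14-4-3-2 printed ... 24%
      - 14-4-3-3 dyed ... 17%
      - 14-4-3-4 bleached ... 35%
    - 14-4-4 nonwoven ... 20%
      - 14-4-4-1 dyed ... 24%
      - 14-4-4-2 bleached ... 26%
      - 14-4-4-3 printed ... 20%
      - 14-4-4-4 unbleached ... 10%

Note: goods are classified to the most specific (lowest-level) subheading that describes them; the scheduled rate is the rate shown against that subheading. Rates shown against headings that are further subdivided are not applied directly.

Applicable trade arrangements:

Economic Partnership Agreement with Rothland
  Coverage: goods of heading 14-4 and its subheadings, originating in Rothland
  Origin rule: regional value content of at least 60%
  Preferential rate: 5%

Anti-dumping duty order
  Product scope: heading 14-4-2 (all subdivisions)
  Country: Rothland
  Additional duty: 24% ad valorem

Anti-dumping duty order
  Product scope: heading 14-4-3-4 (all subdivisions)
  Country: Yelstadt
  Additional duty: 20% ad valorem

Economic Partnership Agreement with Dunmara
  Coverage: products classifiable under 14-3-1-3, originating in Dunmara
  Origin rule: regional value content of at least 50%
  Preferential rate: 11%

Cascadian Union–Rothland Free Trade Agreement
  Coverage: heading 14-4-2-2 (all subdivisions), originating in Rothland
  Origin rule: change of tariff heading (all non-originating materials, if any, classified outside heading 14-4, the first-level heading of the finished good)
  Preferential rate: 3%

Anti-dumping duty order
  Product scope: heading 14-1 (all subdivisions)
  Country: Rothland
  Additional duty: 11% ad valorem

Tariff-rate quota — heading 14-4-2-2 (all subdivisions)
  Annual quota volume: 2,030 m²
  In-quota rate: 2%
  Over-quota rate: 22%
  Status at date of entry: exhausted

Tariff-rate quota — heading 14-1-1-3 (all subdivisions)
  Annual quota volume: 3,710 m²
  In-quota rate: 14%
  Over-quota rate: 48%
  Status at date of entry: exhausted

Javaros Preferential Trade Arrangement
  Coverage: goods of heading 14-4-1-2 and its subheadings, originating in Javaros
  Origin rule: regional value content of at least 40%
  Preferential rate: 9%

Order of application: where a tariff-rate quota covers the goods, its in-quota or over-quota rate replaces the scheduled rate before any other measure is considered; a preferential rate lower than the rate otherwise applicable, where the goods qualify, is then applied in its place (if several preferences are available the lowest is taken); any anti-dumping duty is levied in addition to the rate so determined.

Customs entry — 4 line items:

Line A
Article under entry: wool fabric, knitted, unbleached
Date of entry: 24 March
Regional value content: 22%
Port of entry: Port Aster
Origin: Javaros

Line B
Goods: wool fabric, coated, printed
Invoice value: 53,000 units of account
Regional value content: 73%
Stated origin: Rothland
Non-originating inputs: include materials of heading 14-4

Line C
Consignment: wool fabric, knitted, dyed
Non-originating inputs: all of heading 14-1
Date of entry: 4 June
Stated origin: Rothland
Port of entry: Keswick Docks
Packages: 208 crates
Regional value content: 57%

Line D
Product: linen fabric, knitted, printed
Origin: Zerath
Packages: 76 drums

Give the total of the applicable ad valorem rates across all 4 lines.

89%

Line A: wool → 14-4; knitted → 14-4-2; unbleached → 14-4-2-4. Scheduled 9%. Javaros agreement on 14-4-1-2: 14-4-2-4 not covered. → 9%.
Line B: wool → 14-4; coated → 14-4-1; printed → 14-4-1-3. Scheduled 20%. Rothland agreement on 14-4: RVC ≥ 60% → 5% available; Rothland agreement on 14-4-2-2: 14-4-1-3 not covered; preferential 5%. → 5%.
Line C: wool → 14-4; knitted → 14-4-2; dyed → 14-4-2-3. Scheduled 35%. Rothland agreement on 14-4: RVC < 60%; Rothland agreement on 14-4-2-2: 14-4-2-3 not covered; anti-dumping (Rothland, 14-4-2): +24%; total 35% + 24% = 59%. → 59%.
Line D: linen → 14-1; knitted → 14-1-1; printed → 14-1-1-2. Scheduled 16%. No special measure applies. → 16%.
Sum: 9% + 5% + 59% + 16% = 89%.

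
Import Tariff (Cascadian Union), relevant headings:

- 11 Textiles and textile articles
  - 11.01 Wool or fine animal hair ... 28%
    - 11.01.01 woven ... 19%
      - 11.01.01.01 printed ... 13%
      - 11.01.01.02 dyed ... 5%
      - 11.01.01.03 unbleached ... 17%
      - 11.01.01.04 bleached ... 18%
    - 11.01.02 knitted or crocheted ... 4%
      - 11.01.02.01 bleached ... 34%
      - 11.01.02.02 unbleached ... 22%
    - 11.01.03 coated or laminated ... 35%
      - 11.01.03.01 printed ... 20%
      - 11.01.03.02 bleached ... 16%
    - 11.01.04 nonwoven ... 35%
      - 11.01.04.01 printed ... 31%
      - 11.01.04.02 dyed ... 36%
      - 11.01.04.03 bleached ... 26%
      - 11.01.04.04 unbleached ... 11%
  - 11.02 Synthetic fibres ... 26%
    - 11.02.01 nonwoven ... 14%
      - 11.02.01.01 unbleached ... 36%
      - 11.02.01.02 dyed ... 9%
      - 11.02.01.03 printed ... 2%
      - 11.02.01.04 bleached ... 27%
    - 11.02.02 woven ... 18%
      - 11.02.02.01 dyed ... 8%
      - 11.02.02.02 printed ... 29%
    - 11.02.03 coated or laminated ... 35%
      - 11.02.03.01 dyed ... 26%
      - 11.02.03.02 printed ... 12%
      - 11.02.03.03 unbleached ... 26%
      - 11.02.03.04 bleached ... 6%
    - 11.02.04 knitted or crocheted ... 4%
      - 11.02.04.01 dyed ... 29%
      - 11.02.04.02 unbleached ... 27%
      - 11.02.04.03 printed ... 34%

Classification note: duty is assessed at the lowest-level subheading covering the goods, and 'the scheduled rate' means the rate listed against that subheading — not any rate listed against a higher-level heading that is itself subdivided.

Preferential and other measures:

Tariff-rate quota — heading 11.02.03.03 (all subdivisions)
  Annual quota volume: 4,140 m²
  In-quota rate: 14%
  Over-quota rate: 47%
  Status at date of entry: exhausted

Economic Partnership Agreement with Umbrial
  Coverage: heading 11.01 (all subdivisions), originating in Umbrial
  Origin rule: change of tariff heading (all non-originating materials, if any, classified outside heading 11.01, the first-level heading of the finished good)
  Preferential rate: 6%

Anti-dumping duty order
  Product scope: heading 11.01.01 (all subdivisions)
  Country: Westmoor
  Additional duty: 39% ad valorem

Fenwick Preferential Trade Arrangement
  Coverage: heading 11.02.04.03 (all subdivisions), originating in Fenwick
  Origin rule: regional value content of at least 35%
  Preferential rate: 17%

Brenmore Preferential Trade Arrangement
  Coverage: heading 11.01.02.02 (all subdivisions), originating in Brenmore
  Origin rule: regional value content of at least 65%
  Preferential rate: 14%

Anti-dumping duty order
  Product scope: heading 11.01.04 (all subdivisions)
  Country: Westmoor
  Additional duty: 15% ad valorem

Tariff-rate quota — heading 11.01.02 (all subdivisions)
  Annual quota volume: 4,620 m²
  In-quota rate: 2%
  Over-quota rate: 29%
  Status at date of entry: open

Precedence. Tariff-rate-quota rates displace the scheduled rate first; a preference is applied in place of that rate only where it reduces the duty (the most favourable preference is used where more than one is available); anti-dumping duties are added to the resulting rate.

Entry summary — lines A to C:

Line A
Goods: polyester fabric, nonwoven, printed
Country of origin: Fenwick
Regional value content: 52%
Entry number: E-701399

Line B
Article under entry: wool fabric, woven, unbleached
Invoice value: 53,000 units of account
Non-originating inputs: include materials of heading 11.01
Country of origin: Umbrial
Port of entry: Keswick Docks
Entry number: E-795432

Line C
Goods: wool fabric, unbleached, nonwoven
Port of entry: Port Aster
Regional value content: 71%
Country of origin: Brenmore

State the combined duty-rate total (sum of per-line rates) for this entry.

30%

Line A: polyester → 11.02; nonwoven → 11.02.01; printed → 11.02.01.03. Scheduled 2%. Fenwick agreement on 11.02.04.03: 11.02.01.03 not covered. → 2%.
Line B: wool → 11.01; woven → 11.01.01; unbleached → 11.01.01.03. Scheduled 17%. Umbrial agreement on 11.01: CTH not met. → 17%.
Line C: wool → 11.01; nonwoven → 11.01.04; unbleached → 11.01.04.04. Scheduled 11%. Brenmore agreement on 11.01.02.02: 11.01.04.04 not covered. → 11%.
Sum: 2% + 17% + 11% = 30%.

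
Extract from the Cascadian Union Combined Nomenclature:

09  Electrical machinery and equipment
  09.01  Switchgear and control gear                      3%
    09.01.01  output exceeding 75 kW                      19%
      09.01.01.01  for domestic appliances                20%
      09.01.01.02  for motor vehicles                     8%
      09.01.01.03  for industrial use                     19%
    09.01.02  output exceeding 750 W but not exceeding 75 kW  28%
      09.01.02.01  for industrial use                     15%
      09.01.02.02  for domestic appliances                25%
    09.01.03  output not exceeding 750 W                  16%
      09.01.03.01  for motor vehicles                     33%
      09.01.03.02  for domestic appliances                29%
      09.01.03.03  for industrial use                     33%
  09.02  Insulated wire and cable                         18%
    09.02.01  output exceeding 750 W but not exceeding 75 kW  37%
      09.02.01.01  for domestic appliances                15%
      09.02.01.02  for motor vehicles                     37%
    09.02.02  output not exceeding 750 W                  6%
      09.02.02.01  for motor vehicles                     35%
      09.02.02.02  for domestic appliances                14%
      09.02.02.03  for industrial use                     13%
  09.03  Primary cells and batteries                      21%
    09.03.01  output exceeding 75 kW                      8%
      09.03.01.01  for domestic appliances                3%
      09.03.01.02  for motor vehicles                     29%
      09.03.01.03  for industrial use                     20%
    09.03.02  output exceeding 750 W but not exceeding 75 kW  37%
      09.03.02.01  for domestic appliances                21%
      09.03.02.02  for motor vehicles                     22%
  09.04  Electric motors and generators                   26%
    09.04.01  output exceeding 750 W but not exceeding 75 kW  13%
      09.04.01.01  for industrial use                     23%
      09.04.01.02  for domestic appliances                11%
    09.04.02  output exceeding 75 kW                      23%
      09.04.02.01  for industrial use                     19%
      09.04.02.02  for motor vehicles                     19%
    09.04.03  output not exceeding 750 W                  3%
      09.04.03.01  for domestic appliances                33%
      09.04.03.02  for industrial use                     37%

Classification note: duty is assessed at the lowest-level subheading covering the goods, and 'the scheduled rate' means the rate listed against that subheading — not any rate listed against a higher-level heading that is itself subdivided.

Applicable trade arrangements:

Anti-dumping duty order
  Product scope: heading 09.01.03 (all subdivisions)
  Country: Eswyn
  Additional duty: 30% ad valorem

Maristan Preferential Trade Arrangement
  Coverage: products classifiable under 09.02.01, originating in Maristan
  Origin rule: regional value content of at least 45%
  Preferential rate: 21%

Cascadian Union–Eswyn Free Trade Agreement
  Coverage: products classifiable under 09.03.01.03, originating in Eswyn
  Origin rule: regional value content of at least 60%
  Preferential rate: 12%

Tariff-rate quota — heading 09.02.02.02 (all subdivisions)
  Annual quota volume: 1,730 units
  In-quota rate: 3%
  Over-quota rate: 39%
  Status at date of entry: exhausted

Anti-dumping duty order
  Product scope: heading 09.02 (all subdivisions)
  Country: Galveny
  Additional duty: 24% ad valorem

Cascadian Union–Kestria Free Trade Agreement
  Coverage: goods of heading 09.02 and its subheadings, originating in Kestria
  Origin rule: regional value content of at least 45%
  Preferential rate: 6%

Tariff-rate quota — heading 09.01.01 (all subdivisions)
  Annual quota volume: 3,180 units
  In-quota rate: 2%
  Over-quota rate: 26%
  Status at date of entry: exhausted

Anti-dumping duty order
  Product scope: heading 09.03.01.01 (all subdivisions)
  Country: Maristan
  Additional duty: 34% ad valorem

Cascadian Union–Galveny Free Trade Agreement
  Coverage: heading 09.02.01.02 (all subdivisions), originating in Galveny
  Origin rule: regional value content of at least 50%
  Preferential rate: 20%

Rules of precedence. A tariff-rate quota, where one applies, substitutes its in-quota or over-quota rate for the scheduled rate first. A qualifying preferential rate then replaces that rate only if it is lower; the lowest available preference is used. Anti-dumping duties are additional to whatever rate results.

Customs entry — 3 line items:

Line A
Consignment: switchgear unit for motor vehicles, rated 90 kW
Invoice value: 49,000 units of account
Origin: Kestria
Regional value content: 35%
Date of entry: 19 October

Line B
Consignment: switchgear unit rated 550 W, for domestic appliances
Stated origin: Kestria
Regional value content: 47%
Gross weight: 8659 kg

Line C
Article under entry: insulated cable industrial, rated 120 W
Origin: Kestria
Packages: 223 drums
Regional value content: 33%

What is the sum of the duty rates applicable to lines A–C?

68%

Line A: switchgear unit → 09.01; rated 90 kW → 09.01.01; for motor vehicles → 09.01.01.02. Scheduled 8%. quota on 09.01.01 exhausted → over-quota 26%; Kestria agreement on 09.02: 09.01.01.02 not covered. → 26%.
Line B: switchgear unit → 09.01; rated 550 W → 09.01.03; for domestic appliances → 09.01.03.02. Scheduled 29%. Kestria agreement on 09.02: 09.01.03.02 not covered. → 29%.
Line C: insulated cable → 09.02; rated 120 W → 09.02.02; industrial → 09.02.02.03. Scheduled 13%. Kestria agreement on 09.02: RVC < 45%. → 13%.
Sum: 26% + 29% + 13% = 68%.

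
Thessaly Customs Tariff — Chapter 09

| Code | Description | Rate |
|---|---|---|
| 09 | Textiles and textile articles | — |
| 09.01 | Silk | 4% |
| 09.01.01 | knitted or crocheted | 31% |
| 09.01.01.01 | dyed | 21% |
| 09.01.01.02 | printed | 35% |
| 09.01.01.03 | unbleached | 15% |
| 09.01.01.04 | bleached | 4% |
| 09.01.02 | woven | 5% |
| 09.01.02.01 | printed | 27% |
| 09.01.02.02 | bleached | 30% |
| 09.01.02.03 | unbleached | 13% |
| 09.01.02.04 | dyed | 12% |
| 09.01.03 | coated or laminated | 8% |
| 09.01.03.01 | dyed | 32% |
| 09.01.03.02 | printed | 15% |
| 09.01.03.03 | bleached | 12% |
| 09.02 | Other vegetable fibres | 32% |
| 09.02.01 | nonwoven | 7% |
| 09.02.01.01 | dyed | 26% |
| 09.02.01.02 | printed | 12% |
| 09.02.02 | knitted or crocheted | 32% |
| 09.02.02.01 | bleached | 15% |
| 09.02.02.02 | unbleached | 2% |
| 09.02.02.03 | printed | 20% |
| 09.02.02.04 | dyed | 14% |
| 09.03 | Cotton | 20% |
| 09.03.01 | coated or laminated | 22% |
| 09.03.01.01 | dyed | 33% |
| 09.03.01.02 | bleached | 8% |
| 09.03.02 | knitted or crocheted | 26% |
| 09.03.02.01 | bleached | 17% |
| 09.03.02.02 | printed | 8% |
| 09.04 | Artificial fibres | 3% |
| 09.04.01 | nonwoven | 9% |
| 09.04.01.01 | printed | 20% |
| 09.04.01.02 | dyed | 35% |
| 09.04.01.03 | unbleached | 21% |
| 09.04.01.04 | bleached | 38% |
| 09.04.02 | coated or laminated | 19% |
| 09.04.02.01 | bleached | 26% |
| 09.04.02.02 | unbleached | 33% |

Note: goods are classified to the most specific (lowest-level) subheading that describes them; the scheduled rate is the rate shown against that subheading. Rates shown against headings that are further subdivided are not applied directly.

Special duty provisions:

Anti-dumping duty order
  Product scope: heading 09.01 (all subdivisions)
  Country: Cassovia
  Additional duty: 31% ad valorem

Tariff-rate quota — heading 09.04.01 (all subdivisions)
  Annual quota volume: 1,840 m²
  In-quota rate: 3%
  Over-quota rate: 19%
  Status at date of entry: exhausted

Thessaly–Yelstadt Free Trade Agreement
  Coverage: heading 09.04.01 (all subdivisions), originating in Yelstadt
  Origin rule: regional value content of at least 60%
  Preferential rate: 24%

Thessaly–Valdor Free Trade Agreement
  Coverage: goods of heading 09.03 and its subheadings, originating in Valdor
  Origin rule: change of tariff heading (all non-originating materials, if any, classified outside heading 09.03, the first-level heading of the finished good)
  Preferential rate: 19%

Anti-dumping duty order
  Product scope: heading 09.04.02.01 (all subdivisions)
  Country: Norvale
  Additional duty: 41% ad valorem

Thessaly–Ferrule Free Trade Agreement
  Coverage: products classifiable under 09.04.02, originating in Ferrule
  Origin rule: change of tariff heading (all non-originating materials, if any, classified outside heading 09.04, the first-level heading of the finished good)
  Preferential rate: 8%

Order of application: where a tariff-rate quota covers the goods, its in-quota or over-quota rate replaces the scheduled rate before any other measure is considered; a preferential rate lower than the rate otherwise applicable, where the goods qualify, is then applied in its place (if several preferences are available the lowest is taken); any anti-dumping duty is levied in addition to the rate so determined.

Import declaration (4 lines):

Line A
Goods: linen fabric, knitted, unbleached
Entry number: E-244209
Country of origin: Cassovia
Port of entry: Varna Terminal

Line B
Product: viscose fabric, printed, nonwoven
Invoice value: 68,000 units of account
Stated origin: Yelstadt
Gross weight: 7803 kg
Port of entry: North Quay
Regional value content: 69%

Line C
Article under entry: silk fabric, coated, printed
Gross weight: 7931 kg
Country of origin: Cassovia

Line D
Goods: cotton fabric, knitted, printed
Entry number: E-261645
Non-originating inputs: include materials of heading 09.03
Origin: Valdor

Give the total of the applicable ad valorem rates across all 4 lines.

75%

Line A: linen → 09.02; knitted → 09.02.02; unbleached → 09.02.02.02. Scheduled 2%. No special measure applies. → 2%.
Line B: viscose → 09.04; nonwoven → 09.04.01; printed → 09.04.01.01. Scheduled 20%. quota on 09.04.01 exhausted → over-quota 19%; Yelstadt agreement on 09.04.01: RVC ≥ 60% → 24% available; preference 24% not lower than 19% → no reduction. → 19%.
Line C: silk → 09.01; coated → 09.01.03; printed → 09.01.03.02. Scheduled 15%. anti-dumping (Cassovia, 09.01): +31%; total 15% + 31% = 46%. → 46%.
Line D: cotton → 09.03; knitted → 09.03.02; printed → 09.03.02.02. Scheduled 8%. Valdor agreement on 09.03: CTH not met. → 8%.
Sum: 2% + 19% + 46% + 8% = 75%.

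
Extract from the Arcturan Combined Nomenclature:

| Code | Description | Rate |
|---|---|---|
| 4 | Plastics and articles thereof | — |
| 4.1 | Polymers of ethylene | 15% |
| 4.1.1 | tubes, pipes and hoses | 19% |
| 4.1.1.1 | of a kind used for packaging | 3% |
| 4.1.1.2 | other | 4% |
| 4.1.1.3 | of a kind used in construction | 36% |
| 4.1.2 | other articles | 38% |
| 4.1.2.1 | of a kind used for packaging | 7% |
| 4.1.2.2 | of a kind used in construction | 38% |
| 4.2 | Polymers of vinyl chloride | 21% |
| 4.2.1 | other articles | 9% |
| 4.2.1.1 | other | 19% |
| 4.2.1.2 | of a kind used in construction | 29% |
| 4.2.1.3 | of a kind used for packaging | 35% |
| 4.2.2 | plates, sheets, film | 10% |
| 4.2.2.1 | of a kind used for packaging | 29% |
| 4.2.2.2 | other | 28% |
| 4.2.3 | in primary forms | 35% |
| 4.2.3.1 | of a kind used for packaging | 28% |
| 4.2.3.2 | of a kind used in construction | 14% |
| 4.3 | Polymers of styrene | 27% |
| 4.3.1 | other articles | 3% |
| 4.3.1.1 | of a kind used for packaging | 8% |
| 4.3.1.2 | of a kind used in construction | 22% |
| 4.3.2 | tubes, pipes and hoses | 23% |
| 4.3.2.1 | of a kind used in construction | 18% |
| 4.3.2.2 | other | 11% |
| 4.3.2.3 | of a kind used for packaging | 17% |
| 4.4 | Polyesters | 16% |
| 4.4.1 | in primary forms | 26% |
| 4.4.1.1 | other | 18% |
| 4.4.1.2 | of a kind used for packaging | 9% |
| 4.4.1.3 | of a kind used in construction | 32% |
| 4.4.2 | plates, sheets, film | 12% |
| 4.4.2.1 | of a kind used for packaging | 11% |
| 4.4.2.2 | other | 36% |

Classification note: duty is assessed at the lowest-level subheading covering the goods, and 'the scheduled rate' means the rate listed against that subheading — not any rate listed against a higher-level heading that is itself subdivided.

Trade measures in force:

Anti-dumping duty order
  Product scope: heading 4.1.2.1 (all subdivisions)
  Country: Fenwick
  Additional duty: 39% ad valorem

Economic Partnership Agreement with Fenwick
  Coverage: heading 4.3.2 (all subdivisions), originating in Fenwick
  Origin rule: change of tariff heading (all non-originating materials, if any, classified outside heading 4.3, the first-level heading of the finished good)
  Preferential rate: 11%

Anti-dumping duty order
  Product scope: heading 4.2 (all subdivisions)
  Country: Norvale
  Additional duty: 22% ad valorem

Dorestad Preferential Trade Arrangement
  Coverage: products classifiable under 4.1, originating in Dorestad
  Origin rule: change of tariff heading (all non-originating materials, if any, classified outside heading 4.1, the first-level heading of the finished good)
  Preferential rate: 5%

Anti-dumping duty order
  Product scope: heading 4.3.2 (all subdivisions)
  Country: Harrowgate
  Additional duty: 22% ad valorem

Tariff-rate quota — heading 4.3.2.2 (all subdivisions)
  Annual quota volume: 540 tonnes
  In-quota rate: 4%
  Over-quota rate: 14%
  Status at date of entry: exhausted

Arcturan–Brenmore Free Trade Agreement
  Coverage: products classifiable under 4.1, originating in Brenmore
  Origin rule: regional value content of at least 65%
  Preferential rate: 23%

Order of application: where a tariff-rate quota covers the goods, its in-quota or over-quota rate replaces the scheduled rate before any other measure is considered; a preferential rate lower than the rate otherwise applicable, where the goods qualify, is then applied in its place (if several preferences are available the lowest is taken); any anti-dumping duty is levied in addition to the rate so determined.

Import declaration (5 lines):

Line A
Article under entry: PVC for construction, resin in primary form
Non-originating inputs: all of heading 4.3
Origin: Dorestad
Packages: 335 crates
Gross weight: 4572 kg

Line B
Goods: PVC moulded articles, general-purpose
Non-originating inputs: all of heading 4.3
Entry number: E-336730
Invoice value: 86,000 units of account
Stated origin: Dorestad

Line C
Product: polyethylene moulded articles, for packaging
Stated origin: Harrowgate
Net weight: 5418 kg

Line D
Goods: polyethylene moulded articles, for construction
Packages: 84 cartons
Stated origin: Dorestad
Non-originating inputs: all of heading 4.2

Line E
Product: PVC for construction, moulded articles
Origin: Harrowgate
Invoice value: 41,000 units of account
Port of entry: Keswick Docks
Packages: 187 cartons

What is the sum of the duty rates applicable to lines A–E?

74%

Line A: PVC → 4.2; resin in primary form → 4.2.3; for construction → 4.2.3.2. Scheduled 14%. Dorestad agreement on 4.1: 4.2.3.2 not covered. → 14%.
Line B: PVC → 4.2; moulded articles → 4.2.1; general-purpose → 4.2.1.1. Scheduled 19%. Dorestad agreement on 4.1: 4.2.1.1 not covered. → 19%.
Line C: polyethylene → 4.1; moulded articles → 4.1.2; for packaging → 4.1.2.1. Scheduled 7%. No special measure applies. → 7%.
Line D: polyethylene → 4.1; moulded articles → 4.1.2; for construction → 4.1.2.2. Scheduled 38%. Dorestad agreement on 4.1: CTH met → 5% available; preferential 5%. → 5%.
Line E: PVC → 4.2; moulded articles → 4.2.1; for construction → 4.2.1.2. Scheduled 29%. No special measure applies. → 29%.
Sum: 14% + 19% + 7% + 5% + 29% = 74%.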